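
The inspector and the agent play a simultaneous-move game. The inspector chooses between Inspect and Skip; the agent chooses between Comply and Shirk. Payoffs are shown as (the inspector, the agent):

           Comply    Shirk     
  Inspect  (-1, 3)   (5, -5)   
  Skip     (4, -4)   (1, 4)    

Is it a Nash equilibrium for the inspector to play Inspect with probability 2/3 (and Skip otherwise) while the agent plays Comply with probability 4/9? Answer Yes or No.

No

Given the inspector's mix p = 2/3, the agent's payoff from Comply is 2/3 but from Shirk is -2. The agent strictly prefers Comply, so the agent would not mix.
So the proposed profile is not a Nash equilibrium.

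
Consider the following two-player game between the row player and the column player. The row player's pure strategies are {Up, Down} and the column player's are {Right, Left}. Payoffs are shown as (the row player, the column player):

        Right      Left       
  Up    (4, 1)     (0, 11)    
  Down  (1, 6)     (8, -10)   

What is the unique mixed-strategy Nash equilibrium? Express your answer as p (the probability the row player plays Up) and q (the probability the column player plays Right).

In a mixed equilibrium the column player is indifferent between Right and Left; this condition fixes p.
  the column player's payoff from Right: p·1 + (1−p)·6 = -5p + 6
  the column player's payoff from Left: p·11 + (1−p)·(-10) = 21p - 10
  -5p + 6 = 21p - 10  ⇒  -26p = -16  ⇒  p = 8/13.
The column player's mix must leave the row player indifferent between Up and Down.
  the row player's payoff from Up: q·4 + (1−q)·0 = 4q
  the row player's payoff from Down: q·1 + (1−q)·8 = -7q + 8
  4q = -7q + 8  ⇒  11q = 8  ⇒  q = 8/11.

p = 8/13, q = 8/11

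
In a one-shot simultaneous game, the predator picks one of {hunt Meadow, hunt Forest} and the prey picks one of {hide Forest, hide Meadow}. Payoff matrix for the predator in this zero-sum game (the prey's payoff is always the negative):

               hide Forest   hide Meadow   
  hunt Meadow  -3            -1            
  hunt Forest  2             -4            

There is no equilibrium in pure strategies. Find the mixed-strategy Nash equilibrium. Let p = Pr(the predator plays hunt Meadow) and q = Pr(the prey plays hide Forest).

p = 3/4, q = 3/8

For the prey to be willing to mix, the prey must be indifferent between hide Forest and hide Meadow, which pins down the predator's mix.
  the prey's payoff from hide Forest: p·3 + (1−p)·(-2) = 5p - 2
  the prey's payoff from hide Meadow: p·1 + (1−p)·4 = -3p + 4
  5p - 2 = -3p + 4  ⇒  8p = 6  ⇒  p = 3/4.
Set the predator's expected payoff from hunt Meadow equal to that from hunt Forest:
  the predator's expected payoff from hunt Meadow: q·(-3) + (1−q)·(-1) = -2q - 1
  the predator's expected payoff from hunt Forest: q·2 + (1−q)·(-4) = 6q - 4
  -2q - 1 = 6q - 4  ⇒  -8q = -3  ⇒  q = 3/8.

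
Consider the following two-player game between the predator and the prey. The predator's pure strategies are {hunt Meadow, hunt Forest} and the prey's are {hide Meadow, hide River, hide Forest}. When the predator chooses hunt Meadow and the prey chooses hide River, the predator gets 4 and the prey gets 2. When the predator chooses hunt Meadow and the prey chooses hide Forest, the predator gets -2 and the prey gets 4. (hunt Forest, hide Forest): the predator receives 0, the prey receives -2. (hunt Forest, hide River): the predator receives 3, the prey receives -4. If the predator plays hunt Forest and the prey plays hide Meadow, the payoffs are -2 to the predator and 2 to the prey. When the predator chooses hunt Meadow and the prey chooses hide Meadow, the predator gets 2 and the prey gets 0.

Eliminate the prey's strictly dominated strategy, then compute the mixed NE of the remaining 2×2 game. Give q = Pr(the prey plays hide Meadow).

The prey's strategy hide River is strictly dominated by hide Forest: 4 > 2 and -2 > -4. Eliminate hide River.
Set the predator's expected payoff from hunt Meadow equal to that from hunt Forest:
  the predator's expected payoff from hunt Meadow: q·2 + (1−q)·(-2) = 4q - 2
  the predator's expected payoff from hunt Forest: q·(-2) + (1−q)·0 = -2q
  4q - 2 = -2q  ⇒  6q = 2  ⇒  q = 1/3.

q = 1/3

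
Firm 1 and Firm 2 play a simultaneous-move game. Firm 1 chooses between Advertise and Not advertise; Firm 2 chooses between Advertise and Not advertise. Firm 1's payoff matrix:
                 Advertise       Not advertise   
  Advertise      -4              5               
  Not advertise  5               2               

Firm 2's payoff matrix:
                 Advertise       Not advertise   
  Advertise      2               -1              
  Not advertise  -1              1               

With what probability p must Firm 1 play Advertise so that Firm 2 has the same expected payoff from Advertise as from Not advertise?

p = 2/5

In a mixed equilibrium Firm 2 is indifferent between Advertise and Not advertise; this condition fixes p.
  Firm 2's payoff to Advertise: p·2 + (1−p)·(-1) = 3p - 1
  Firm 2's payoff to Not advertise: p·(-1) + (1−p)·1 = -2p + 1
  3p - 1 = -2p + 1  ⇒  5p = 2  ⇒  p = 2/5.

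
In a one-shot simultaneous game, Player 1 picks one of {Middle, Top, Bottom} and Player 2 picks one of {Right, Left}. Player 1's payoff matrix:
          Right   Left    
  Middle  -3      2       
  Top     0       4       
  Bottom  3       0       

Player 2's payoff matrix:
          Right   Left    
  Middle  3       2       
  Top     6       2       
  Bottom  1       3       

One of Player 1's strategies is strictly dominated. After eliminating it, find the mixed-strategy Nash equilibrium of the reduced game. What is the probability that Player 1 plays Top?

Player 1's strategy Middle is strictly dominated by Top: 0 > -3 and 4 > 2. Eliminate Middle.
For Player 2 to be willing to mix, Player 2 must be indifferent between Right and Left, which pins down Player 1's mix.
  Player 2's payoff from Right: p·6 + (1−p)·1 = 5p + 1
  Player 2's payoff from Left: p·2 + (1−p)·3 = -p + 3
  5p + 1 = -p + 3  ⇒  6p = 2  ⇒  p = 1/3.

p = 1/3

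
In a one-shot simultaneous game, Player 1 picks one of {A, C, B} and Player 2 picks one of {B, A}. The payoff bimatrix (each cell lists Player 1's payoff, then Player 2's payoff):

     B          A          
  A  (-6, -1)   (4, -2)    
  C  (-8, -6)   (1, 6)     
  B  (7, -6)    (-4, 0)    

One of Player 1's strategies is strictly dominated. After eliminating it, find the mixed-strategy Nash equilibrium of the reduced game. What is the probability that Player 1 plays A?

Player 1's strategy C is strictly dominated by A: -6 > -8 and 4 > 1. Eliminate C.
In a mixed equilibrium Player 2 is indifferent between B and A; this condition fixes p.
  Player 2's payoff to B: p·(-1) + (1−p)·(-6) = 5p - 6
  Player 2's payoff to A: p·(-2) + (1−p)·0 = -2p
  5p - 6 = -2p  ⇒  7p = 6  ⇒  p = 6/7.

p = 6/7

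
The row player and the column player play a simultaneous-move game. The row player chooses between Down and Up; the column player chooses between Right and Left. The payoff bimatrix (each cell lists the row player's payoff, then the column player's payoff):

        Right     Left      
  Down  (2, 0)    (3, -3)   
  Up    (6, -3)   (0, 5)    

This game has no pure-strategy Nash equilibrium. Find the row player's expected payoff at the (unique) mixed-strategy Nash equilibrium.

18/7

The row player's indifference between Down and Up determines the column player's mixing probability q:
  the row player's payoff from Down: q·2 + (1−q)·3 = -q + 3
  the row player's payoff from Up: q·6 + (1−q)·0 = 6q
  -q + 3 = 6q  ⇒  -7q = -3  ⇒  q = 3/7.
At equilibrium the row player is indifferent across rows, so the row player's payoff equals the payoff from Down: (3/7)·2 + (4/7)·3 = 18/7.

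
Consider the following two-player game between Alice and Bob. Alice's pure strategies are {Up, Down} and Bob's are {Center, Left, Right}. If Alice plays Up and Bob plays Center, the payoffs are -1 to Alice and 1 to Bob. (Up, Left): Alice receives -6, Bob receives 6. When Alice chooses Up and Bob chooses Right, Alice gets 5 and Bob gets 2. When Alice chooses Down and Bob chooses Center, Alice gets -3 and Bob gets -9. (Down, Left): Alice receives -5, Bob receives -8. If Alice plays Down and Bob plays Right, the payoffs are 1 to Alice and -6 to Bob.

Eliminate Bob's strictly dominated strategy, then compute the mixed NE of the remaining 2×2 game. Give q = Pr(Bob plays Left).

Bob's strategy Center is strictly dominated by Right: 2 > 1 and -6 > -9. Eliminate Center.
Set Alice's expected payoff from Up equal to that from Down:
  Alice's expected payoff from Up: q·(-6) + (1−q)·5 = -11q + 5
  Alice's expected payoff from Down: q·(-5) + (1−q)·1 = -6q + 1
  -11q + 5 = -6q + 1  ⇒  -5q = -4  ⇒  q = 4/5.

q = 4/5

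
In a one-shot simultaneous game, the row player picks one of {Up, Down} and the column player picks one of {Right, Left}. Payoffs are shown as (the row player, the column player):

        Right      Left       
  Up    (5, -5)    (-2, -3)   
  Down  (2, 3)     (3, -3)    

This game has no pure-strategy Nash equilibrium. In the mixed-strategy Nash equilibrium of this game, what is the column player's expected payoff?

-3

Set the column player's expected payoff from Right equal to that from Left:
  the column player's expected payoff from Right: p·(-5) + (1−p)·3 = -8p + 3
  the column player's expected payoff from Left: p·(-3) + (1−p)·(-3) = -3
  -8p + 3 = -3  ⇒  -8p = -6  ⇒  p = 3/4.
At equilibrium the column player is indifferent across columns, so the column player's payoff equals the payoff from Right: (3/4)·(-5) + (1/4)·3 = -3.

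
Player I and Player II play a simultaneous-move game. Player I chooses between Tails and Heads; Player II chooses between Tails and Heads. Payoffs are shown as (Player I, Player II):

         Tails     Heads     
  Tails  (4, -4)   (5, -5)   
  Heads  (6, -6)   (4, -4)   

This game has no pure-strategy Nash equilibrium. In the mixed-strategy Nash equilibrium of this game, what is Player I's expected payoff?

Set Player I's expected payoff from Tails equal to that from Heads:
  Player I's payoff to Tails: q·4 + (1−q)·5 = -q + 5
  Player I's payoff to Heads: q·6 + (1−q)·4 = 2q + 4
  -q + 5 = 2q + 4  ⇒  -3q = -1  ⇒  q = 1/3.
At equilibrium Player I is indifferent across rows, so Player I's payoff equals the payoff from Tails: (1/3)·4 + (2/3)·5 = 14/3.

14/3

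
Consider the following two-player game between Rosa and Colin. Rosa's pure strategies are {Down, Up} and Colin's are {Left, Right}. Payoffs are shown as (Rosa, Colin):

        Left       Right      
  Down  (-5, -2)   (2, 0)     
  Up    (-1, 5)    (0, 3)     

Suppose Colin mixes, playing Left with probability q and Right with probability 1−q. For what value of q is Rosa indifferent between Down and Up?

q = 1/3

For Rosa to be willing to mix, Rosa must be indifferent between Down and Up, which pins down Colin's mix.
  Rosa's expected payoff from Down: q·(-5) + (1−q)·2 = -7q + 2
  Rosa's expected payoff from Up: q·(-1) + (1−q)·0 = -q
  -7q + 2 = -q  ⇒  -6q = -2  ⇒  q = 1/3.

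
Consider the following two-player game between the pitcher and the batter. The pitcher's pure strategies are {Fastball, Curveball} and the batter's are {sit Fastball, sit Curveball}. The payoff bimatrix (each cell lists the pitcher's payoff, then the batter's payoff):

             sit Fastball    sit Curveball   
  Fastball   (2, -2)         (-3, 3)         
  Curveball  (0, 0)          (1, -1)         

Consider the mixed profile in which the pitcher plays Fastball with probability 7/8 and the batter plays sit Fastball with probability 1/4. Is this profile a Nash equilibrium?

Given the pitcher's mix p = 7/8, the batter's payoff from sit Fastball is -7/4 but from sit Curveball is 5/2. The batter strictly prefers sit Curveball, so the batter would not mix.
So the proposed profile is not a Nash equilibrium.

No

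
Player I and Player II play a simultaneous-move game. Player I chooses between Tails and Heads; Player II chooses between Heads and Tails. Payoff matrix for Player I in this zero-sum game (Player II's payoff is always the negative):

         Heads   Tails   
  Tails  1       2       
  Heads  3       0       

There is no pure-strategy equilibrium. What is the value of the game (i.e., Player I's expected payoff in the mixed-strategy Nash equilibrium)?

v = 3/2

In a mixed equilibrium Player I is indifferent between Tails and Heads; this condition fixes q.
  Player I's payoff to Tails: q·1 + (1−q)·2 = -q + 2
  Player I's payoff to Heads: q·3 + (1−q)·0 = 3q
  -q + 2 = 3q  ⇒  -4q = -2  ⇒  q = 1/2.
The value is Player I's expected payoff against this mix (using Tails): (1/2)·1 + (1/2)·2 = 3/2.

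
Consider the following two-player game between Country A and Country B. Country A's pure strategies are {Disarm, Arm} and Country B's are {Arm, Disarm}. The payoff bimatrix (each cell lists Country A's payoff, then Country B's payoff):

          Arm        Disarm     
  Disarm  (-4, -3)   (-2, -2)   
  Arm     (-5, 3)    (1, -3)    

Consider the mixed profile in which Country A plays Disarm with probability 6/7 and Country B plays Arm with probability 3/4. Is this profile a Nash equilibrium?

Check Country B's indifference given Country A's mix p = 6/7:
  payoff from Arm = -15/7; payoff from Disarm = -15/7 — equal.
Check Country A's indifference given Country B's mix q = 3/4:
  payoff from Disarm = -7/2; payoff from Arm = -7/2 — equal.
Both players are indifferent, so neither can profitably deviate.

Yes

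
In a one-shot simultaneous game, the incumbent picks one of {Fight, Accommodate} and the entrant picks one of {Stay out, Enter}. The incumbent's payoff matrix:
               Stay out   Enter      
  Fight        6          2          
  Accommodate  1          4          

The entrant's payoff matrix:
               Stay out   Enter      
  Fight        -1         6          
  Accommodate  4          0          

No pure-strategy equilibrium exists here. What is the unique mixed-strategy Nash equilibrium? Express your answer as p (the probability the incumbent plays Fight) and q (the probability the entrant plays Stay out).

The entrant's indifference between Stay out and Enter determines the incumbent's mixing probability p:
  the entrant's payoff from Stay out: p·(-1) + (1−p)·4 = -5p + 4
  the entrant's payoff from Enter: p·6 + (1−p)·0 = 6p
  -5p + 4 = 6p  ⇒  -11p = -4  ⇒  p = 4/11.
The incumbent's indifference between Fight and Accommodate determines the entrant's mixing probability q:
  the incumbent's payoff to Fight: q·6 + (1−q)·2 = 4q + 2
  the incumbent's payoff to Accommodate: q·1 + (1−q)·4 = -3q + 4
  4q + 2 = -3q + 4  ⇒  7q = 2  ⇒  q = 2/7.

p = 4/11, q = 2/7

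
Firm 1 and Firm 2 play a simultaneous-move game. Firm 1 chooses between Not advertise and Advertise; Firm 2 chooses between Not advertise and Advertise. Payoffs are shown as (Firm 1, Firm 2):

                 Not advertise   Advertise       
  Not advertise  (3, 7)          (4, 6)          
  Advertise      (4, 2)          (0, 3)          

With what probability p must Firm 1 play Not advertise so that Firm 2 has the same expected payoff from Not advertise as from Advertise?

Set Firm 2's expected payoff from Not advertise equal to that from Advertise:
  Firm 2's payoff to Not advertise: p·7 + (1−p)·2 = 5p + 2
  Firm 2's payoff to Advertise: p·6 + (1−p)·3 = 3p + 3
  5p + 2 = 3p + 3  ⇒  2p = 1  ⇒  p = 1/2.

p = 1/2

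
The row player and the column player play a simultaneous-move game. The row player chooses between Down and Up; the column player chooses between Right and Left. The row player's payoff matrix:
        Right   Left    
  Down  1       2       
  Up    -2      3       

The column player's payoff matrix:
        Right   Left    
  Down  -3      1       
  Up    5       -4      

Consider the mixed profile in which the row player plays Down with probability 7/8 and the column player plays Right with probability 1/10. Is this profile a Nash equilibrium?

No

Given the row player's mix p = 7/8, the column player's payoff from Right is -2 but from Left is 3/8. The column player strictly prefers Left, so the column player would not mix.
So the proposed profile is not a Nash equilibrium.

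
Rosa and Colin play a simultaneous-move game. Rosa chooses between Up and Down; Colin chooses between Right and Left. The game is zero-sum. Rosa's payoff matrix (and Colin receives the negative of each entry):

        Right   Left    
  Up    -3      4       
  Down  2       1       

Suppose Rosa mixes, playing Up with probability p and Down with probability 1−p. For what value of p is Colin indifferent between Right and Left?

Set Colin's expected payoff from Right equal to that from Left:
  Colin's expected payoff from Right: p·3 + (1−p)·(-2) = 5p - 2
  Colin's expected payoff from Left: p·(-4) + (1−p)·(-1) = -3p - 1
  5p - 2 = -3p - 1  ⇒  8p = 1  ⇒  p = 1/8.

p = 1/8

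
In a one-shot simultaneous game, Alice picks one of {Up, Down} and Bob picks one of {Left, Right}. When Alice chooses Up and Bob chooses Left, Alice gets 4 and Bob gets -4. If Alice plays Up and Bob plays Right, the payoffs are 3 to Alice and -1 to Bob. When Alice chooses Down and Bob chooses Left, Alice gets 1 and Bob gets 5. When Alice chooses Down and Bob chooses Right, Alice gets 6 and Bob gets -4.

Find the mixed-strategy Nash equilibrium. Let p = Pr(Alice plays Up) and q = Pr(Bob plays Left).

For Bob to be willing to mix, Bob must be indifferent between Left and Right, which pins down Alice's mix.
  Bob's expected payoff from Left: p·(-4) + (1−p)·5 = -9p + 5
  Bob's expected payoff from Right: p·(-1) + (1−p)·(-4) = 3p - 4
  -9p + 5 = 3p - 4  ⇒  -12p = -9  ⇒  p = 3/4.
Alice's indifference between Up and Down determines Bob's mixing probability q:
  Alice's payoff from Up: q·4 + (1−q)·3 = q + 3
  Alice's payoff from Down: q·1 + (1−q)·6 = -5q + 6
  q + 3 = -5q + 6  ⇒  6q = 3  ⇒  q = 1/2.

p = 3/4, q = 1/2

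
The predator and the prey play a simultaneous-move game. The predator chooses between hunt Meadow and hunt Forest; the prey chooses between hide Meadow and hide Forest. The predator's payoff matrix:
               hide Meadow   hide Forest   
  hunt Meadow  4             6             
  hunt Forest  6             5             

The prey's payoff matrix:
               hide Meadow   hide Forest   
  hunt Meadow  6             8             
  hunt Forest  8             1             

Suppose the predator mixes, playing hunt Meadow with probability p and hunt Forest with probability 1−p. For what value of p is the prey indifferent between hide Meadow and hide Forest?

p = 7/9

In a mixed equilibrium the prey is indifferent between hide Meadow and hide Forest; this condition fixes p.
  the prey's payoff to hide Meadow: p·6 + (1−p)·8 = -2p + 8
  the prey's payoff to hide Forest: p·8 + (1−p)·1 = 7p + 1
  -2p + 8 = 7p + 1  ⇒  -9p = -7  ⇒  p = 7/9.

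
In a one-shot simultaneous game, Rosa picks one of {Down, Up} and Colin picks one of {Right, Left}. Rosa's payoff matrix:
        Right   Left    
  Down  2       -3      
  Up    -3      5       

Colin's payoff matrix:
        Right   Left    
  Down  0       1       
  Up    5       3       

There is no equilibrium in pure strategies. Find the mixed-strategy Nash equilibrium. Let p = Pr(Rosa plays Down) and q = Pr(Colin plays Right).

p = 2/3, q = 8/13

In a mixed equilibrium Colin is indifferent between Right and Left; this condition fixes p.
  Colin's payoff from Right: p·0 + (1−p)·5 = -5p + 5
  Colin's payoff from Left: p·1 + (1−p)·3 = -2p + 3
  -5p + 5 = -2p + 3  ⇒  -3p = -2  ⇒  p = 2/3.
Set Rosa's expected payoff from Down equal to that from Up:
  Rosa's payoff from Down: q·2 + (1−q)·(-3) = 5q - 3
  Rosa's payoff from Up: q·(-3) + (1−q)·5 = -8q + 5
  5q - 3 = -8q + 5  ⇒  13q = 8  ⇒  q = 8/13.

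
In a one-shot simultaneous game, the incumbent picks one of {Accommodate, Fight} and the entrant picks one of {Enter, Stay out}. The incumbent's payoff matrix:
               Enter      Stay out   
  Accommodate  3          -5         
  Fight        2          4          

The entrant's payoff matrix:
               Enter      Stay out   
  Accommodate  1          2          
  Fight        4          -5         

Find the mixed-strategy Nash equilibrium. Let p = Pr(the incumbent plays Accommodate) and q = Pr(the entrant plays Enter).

p = 9/10, q = 9/10

The entrant's indifference between Enter and Stay out determines the incumbent's mixing probability p:
  the entrant's expected payoff from Enter: p·1 + (1−p)·4 = -3p + 4
  the entrant's expected payoff from Stay out: p·2 + (1−p)·(-5) = 7p - 5
  -3p + 4 = 7p - 5  ⇒  -10p = -9  ⇒  p = 9/10.
The incumbent's indifference between Accommodate and Fight determines the entrant's mixing probability q:
  the incumbent's payoff to Accommodate: q·3 + (1−q)·(-5) = 8q - 5
  the incumbent's payoff to Fight: q·2 + (1−q)·4 = -2q + 4
  8q - 5 = -2q + 4  ⇒  10q = 9  ⇒  q = 9/10.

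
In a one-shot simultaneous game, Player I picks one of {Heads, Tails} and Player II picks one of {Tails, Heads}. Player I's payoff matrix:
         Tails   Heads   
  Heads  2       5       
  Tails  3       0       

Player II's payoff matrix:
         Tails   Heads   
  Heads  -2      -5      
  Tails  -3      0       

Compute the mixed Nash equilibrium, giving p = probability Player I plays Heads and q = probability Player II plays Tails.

Set Player II's expected payoff from Tails equal to that from Heads:
  Player II's expected payoff from Tails: p·(-2) + (1−p)·(-3) = p - 3
  Player II's expected payoff from Heads: p·(-5) + (1−p)·0 = -5p
  p - 3 = -5p  ⇒  6p = 3  ⇒  p = 1/2.
Player II's mix must leave Player I indifferent between Heads and Tails.
  Player I's expected payoff from Heads: q·2 + (1−q)·5 = -3q + 5
  Player I's expected payoff from Tails: q·3 + (1−q)·0 = 3q
  -3q + 5 = 3q  ⇒  -6q = -5  ⇒  q = 5/6.

p = 1/2, q = 5/6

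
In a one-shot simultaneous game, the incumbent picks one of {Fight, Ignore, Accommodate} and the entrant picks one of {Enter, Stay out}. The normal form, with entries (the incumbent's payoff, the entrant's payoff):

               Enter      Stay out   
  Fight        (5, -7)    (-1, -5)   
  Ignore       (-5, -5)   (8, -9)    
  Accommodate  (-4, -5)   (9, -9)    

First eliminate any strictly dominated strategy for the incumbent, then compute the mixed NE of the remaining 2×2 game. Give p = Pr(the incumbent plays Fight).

p = 2/3

The incumbent's strategy Ignore is strictly dominated by Accommodate: -4 > -5 and 9 > 8. Eliminate Ignore.
Set the entrant's expected payoff from Enter equal to that from Stay out:
  the entrant's payoff to Enter: p·(-7) + (1−p)·(-5) = -2p - 5
  the entrant's payoff to Stay out: p·(-5) + (1−p)·(-9) = 4p - 9
  -2p - 5 = 4p - 9  ⇒  -6p = -4  ⇒  p = 2/3.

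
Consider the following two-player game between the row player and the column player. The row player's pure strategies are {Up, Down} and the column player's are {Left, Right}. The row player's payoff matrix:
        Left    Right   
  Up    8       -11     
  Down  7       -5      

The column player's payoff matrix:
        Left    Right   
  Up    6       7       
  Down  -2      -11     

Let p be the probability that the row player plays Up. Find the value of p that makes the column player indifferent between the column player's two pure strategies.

p = 9/10

The column player's indifference between Left and Right determines the row player's mixing probability p:
  the column player's payoff from Left: p·6 + (1−p)·(-2) = 8p - 2
  the column player's payoff from Right: p·7 + (1−p)·(-11) = 18p - 11
  8p - 2 = 18p - 11  ⇒  -10p = -9  ⇒  p = 9/10.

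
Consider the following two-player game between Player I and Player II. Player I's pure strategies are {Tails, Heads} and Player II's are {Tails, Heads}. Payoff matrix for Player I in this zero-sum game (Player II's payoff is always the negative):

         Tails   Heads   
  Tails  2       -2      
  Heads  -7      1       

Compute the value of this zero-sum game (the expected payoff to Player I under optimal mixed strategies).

v = -1

In a mixed equilibrium Player I is indifferent between Tails and Heads; this condition fixes q.
  Player I's expected payoff from Tails: q·2 + (1−q)·(-2) = 4q - 2
  Player I's expected payoff from Heads: q·(-7) + (1−q)·1 = -8q + 1
  4q - 2 = -8q + 1  ⇒  12q = 3  ⇒  q = 1/4.
The value is Player I's expected payoff against this mix (using Tails): (1/4)·2 + (3/4)·(-2) = -1.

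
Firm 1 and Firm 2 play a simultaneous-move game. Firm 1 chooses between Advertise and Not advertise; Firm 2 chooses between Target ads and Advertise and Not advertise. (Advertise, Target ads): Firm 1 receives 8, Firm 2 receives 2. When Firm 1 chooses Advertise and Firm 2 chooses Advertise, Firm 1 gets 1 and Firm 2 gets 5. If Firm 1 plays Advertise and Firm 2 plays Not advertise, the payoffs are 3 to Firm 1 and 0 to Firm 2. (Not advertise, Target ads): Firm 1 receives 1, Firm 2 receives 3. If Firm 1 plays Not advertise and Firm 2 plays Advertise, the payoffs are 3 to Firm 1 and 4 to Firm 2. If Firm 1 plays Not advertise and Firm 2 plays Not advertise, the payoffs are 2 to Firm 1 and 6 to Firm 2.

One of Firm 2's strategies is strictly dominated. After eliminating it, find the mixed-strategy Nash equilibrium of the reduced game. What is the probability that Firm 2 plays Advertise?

q = 1/3

Firm 2's strategy Target ads is strictly dominated by Advertise: 5 > 2 and 4 > 3. Eliminate Target ads.
Set Firm 1's expected payoff from Advertise equal to that from Not advertise:
  Firm 1's expected payoff from Advertise: q·1 + (1−q)·3 = -2q + 3
  Firm 1's expected payoff from Not advertise: q·3 + (1−q)·2 = q + 2
  -2q + 3 = q + 2  ⇒  -3q = -1  ⇒  q = 1/3.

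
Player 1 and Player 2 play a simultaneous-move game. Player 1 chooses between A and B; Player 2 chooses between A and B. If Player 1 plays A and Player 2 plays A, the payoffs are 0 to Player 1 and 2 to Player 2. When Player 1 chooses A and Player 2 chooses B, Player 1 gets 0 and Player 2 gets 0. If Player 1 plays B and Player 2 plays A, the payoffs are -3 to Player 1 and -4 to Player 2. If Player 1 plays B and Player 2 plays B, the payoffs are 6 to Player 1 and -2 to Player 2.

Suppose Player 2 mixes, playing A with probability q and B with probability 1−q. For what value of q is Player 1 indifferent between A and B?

For Player 1 to be willing to mix, Player 1 must be indifferent between A and B, which pins down Player 2's mix.
  Player 1's payoff to A: q·0 + (1−q)·0 = 0
  Player 1's payoff to B: q·(-3) + (1−q)·6 = -9q + 6
  0 = -9q + 6  ⇒  9q = 6  ⇒  q = 2/3.

q = 2/3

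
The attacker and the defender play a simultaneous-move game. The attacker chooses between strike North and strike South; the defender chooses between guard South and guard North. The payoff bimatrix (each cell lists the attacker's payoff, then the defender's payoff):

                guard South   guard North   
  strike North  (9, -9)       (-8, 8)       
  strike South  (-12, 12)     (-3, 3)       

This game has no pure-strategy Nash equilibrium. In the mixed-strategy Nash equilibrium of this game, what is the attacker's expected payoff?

-123/26

Set the attacker's expected payoff from strike North equal to that from strike South:
  the attacker's expected payoff from strike North: q·9 + (1−q)·(-8) = 17q - 8
  the attacker's expected payoff from strike South: q·(-12) + (1−q)·(-3) = -9q - 3
  17q - 8 = -9q - 3  ⇒  26q = 5  ⇒  q = 5/26.
At equilibrium the attacker is indifferent across rows, so the attacker's payoff equals the payoff from strike North: (5/26)·9 + (21/26)·(-8) = -123/26.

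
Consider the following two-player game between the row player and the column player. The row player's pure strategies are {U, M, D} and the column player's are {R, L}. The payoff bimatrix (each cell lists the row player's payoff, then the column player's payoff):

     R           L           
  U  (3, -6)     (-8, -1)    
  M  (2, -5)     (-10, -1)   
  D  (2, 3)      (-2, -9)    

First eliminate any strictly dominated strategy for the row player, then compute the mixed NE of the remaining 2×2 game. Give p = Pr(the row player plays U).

The row player's strategy M is strictly dominated by U: 3 > 2 and -8 > -10. Eliminate M.
In a mixed equilibrium the column player is indifferent between R and L; this condition fixes p.
  the column player's payoff from R: p·(-6) + (1−p)·3 = -9p + 3
  the column player's payoff from L: p·(-1) + (1−p)·(-9) = 8p - 9
  -9p + 3 = 8p - 9  ⇒  -17p = -12  ⇒  p = 12/17.

p = 12/17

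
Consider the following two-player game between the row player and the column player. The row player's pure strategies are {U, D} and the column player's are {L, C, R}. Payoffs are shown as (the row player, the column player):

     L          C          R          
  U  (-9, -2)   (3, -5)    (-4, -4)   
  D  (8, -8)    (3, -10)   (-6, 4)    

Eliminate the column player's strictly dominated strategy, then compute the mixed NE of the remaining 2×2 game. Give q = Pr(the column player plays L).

q = 2/19

The column player's strategy C is strictly dominated by L: -2 > -5 and -8 > -10. Eliminate C.
The column player's mix must leave the row player indifferent between U and D.
  the row player's payoff from U: q·(-9) + (1−q)·(-4) = -5q - 4
  the row player's payoff from D: q·8 + (1−q)·(-6) = 14q - 6
  -5q - 4 = 14q - 6  ⇒  -19q = -2  ⇒  q = 2/19.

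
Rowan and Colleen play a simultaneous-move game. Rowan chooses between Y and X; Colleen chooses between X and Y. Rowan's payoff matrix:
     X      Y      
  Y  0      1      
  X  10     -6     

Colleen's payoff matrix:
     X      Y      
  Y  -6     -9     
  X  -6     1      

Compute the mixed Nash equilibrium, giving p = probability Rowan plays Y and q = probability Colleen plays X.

Set Colleen's expected payoff from X equal to that from Y:
  Colleen's expected payoff from X: p·(-6) + (1−p)·(-6) = -6
  Colleen's expected payoff from Y: p·(-9) + (1−p)·1 = -10p + 1
  -6 = -10p + 1  ⇒  10p = 7  ⇒  p = 7/10.
For Rowan to be willing to mix, Rowan must be indifferent between Y and X, which pins down Colleen's mix.
  Rowan's expected payoff from Y: q·0 + (1−q)·1 = -q + 1
  Rowan's expected payoff from X: q·10 + (1−q)·(-6) = 16q - 6
  -q + 1 = 16q - 6  ⇒  -17q = -7  ⇒  q = 7/17.

p = 7/10, q = 7/17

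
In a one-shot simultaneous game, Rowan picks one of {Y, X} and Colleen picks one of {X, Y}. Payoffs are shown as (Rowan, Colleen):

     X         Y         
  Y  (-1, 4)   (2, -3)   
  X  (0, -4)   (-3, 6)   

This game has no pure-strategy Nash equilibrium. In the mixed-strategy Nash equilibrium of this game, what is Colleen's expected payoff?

12/17

Set Colleen's expected payoff from X equal to that from Y:
  Colleen's payoff from X: p·4 + (1−p)·(-4) = 8p - 4
  Colleen's payoff from Y: p·(-3) + (1−p)·6 = -9p + 6
  8p - 4 = -9p + 6  ⇒  17p = 10  ⇒  p = 10/17.
At equilibrium Colleen is indifferent across columns, so Colleen's payoff equals the payoff from X: (10/17)·4 + (7/17)·(-4) = 12/17.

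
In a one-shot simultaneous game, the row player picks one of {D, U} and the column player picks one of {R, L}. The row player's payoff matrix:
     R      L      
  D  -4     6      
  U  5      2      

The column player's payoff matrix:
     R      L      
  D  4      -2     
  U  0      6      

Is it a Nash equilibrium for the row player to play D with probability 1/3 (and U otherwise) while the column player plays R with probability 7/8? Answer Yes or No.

Given the row player's mix p = 1/3, the column player's payoff from R is 4/3 but from L is 10/3. The column player strictly prefers L, so the column player would not mix.
So the proposed profile is not a Nash equilibrium.

No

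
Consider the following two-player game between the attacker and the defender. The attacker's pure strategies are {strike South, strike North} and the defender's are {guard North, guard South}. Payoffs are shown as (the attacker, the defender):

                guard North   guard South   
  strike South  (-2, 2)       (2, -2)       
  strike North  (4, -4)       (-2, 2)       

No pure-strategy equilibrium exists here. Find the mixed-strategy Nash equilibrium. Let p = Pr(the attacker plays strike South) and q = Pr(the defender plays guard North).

The defender's indifference between guard North and guard South determines the attacker's mixing probability p:
  the defender's payoff from guard North: p·2 + (1−p)·(-4) = 6p - 4
  the defender's payoff from guard South: p·(-2) + (1−p)·2 = -4p + 2
  6p - 4 = -4p + 2  ⇒  10p = 6  ⇒  p = 3/5.
Set the attacker's expected payoff from strike South equal to that from strike North:
  the attacker's payoff to strike South: q·(-2) + (1−q)·2 = -4q + 2
  the attacker's payoff to strike North: q·4 + (1−q)·(-2) = 6q - 2
  -4q + 2 = 6q - 2  ⇒  -10q = -4  ⇒  q = 2/5.

p = 3/5, q = 2/5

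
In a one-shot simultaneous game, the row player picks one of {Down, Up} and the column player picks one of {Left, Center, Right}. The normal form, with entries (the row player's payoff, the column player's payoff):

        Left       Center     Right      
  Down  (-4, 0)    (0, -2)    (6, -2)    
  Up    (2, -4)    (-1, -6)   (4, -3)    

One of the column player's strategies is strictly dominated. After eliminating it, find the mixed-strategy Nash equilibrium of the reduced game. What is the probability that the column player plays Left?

q = 1/4

The column player's strategy Center is strictly dominated by Left: 0 > -2 and -4 > -6. Eliminate Center.
The column player's mix must leave the row player indifferent between Down and Up.
  the row player's expected payoff from Down: q·(-4) + (1−q)·6 = -10q + 6
  the row player's expected payoff from Up: q·2 + (1−q)·4 = -2q + 4
  -10q + 6 = -2q + 4  ⇒  -8q = -2  ⇒  q = 1/4.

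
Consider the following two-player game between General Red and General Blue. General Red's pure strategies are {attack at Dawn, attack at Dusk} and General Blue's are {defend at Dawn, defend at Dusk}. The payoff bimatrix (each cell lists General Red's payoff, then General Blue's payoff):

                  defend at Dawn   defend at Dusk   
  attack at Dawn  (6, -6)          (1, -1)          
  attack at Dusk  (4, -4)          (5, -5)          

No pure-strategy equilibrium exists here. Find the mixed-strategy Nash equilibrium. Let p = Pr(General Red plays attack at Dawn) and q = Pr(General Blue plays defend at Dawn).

p = 1/6, q = 2/3

For General Blue to be willing to mix, General Blue must be indifferent between defend at Dawn and defend at Dusk, which pins down General Red's mix.
  General Blue's expected payoff from defend at Dawn: p·(-6) + (1−p)·(-4) = -2p - 4
  General Blue's expected payoff from defend at Dusk: p·(-1) + (1−p)·(-5) = 4p - 5
  -2p - 4 = 4p - 5  ⇒  -6p = -1  ⇒  p = 1/6.
In a mixed equilibrium General Red is indifferent between attack at Dawn and attack at Dusk; this condition fixes q.
  General Red's payoff to attack at Dawn: q·6 + (1−q)·1 = 5q + 1
  General Red's payoff to attack at Dusk: q·4 + (1−q)·5 = -q + 5
  5q + 1 = -q + 5  ⇒  6q = 4  ⇒  q = 2/3.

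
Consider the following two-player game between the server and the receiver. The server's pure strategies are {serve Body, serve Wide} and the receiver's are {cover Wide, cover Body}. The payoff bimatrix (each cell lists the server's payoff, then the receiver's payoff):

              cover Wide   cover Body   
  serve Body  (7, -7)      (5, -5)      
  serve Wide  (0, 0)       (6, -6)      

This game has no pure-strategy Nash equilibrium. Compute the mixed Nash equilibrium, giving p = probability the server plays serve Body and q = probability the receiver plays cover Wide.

The receiver's indifference between cover Wide and cover Body determines the server's mixing probability p:
  the receiver's payoff from cover Wide: p·(-7) + (1−p)·0 = -7p
  the receiver's payoff from cover Body: p·(-5) + (1−p)·(-6) = p - 6
  -7p = p - 6  ⇒  -8p = -6  ⇒  p = 3/4.
The receiver's mix must leave the server indifferent between serve Body and serve Wide.
  the server's expected payoff from serve Body: q·7 + (1−q)·5 = 2q + 5
  the server's expected payoff from serve Wide: q·0 + (1−q)·6 = -6q + 6
  2q + 5 = -6q + 6  ⇒  8q = 1  ⇒  q = 1/8.

p = 3/4, q = 1/8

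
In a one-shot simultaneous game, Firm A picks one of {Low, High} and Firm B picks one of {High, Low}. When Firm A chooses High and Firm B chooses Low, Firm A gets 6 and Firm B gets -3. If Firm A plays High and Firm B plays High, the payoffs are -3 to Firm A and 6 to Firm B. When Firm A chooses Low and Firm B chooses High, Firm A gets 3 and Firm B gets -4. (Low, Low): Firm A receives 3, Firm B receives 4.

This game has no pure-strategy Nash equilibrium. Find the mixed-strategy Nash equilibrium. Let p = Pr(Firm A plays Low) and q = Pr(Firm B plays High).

p = 9/17, q = 1/3

For Firm B to be willing to mix, Firm B must be indifferent between High and Low, which pins down Firm A's mix.
  Firm B's expected payoff from High: p·(-4) + (1−p)·6 = -10p + 6
  Firm B's expected payoff from Low: p·4 + (1−p)·(-3) = 7p - 3
  -10p + 6 = 7p - 3  ⇒  -17p = -9  ⇒  p = 9/17.
Set Firm A's expected payoff from Low equal to that from High:
  Firm A's payoff from Low: q·3 + (1−q)·3 = 3
  Firm A's payoff from High: q·(-3) + (1−q)·6 = -9q + 6
  3 = -9q + 6  ⇒  9q = 3  ⇒  q = 1/3.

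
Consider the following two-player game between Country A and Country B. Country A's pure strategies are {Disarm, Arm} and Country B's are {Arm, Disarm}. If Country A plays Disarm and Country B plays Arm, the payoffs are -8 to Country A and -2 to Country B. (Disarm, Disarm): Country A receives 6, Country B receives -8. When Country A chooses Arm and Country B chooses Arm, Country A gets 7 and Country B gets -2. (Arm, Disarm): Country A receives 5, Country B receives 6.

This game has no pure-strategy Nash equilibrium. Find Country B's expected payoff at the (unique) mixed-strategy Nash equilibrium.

-2

Country B's indifference between Arm and Disarm determines Country A's mixing probability p:
  Country B's expected payoff from Arm: p·(-2) + (1−p)·(-2) = -2
  Country B's expected payoff from Disarm: p·(-8) + (1−p)·6 = -14p + 6
  -2 = -14p + 6  ⇒  14p = 8  ⇒  p = 4/7.
At equilibrium Country B is indifferent across columns, so Country B's payoff equals the payoff from Arm: (4/7)·(-2) + (3/7)·(-2) = -2.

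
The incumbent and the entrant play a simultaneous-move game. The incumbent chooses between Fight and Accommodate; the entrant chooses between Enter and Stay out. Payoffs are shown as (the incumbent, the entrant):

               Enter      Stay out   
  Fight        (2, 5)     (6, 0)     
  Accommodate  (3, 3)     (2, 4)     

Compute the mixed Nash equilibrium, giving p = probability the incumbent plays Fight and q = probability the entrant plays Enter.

The incumbent's mix must leave the entrant indifferent between Enter and Stay out.
  the entrant's payoff from Enter: p·5 + (1−p)·3 = 2p + 3
  the entrant's payoff from Stay out: p·0 + (1−p)·4 = -4p + 4
  2p + 3 = -4p + 4  ⇒  6p = 1  ⇒  p = 1/6.
In a mixed equilibrium the incumbent is indifferent between Fight and Accommodate; this condition fixes q.
  the incumbent's payoff from Fight: q·2 + (1−q)·6 = -4q + 6
  the incumbent's payoff from Accommodate: q·3 + (1−q)·2 = q + 2
  -4q + 6 = q + 2  ⇒  -5q = -4  ⇒  q = 4/5.

p = 1/6, q = 4/5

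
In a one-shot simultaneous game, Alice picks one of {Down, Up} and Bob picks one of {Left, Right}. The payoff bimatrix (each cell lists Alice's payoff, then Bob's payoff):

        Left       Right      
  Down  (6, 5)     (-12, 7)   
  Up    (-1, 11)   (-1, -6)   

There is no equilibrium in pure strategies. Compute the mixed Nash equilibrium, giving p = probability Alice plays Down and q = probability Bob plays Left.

p = 17/19, q = 11/18

Set Bob's expected payoff from Left equal to that from Right:
  Bob's payoff from Left: p·5 + (1−p)·11 = -6p + 11
  Bob's payoff from Right: p·7 + (1−p)·(-6) = 13p - 6
  -6p + 11 = 13p - 6  ⇒  -19p = -17  ⇒  p = 17/19.
Alice's indifference between Down and Up determines Bob's mixing probability q:
  Alice's expected payoff from Down: q·6 + (1−q)·(-12) = 18q - 12
  Alice's expected payoff from Up: q·(-1) + (1−q)·(-1) = -1
  18q - 12 = -1  ⇒  18q = 11  ⇒  q = 11/18.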